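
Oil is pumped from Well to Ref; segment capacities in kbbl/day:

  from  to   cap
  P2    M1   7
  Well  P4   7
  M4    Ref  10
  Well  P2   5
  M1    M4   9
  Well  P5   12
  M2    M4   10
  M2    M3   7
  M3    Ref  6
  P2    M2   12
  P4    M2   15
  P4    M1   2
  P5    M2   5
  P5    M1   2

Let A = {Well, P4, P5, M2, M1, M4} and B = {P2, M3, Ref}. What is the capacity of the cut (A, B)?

Edges leaving {Well, P4, P5, M2, M1, M4}: Well→P2 (5), M2→M3 (7), M4→Ref (10).
Cut capacity = 5 + 7 + 10 = 22.

22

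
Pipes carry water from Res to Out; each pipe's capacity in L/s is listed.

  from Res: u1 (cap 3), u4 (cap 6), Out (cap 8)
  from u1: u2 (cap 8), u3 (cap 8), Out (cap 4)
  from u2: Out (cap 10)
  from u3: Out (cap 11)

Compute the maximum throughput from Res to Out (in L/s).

11

Augment Res→Out: bottleneck 8, flow now 8.
Augment Res→u1→Out: bottleneck 3, flow now 11.
No augmenting path remains; maximum flow = 11.
In the residual graph, reachable from Res: {Res, u4}.
Min-cut edges: Res→u1 (3), Res→Out (8); capacity 3 + 8 = 11.
This cut is saturated, so no flow can exceed 11.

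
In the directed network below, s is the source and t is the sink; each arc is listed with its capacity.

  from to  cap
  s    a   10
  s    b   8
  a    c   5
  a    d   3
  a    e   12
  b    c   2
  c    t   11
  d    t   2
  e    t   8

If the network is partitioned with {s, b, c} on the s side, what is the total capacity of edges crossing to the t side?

Edges leaving {s, b, c}: s→a (10), c→t (11).
Cut capacity = 10 + 11 = 21.

21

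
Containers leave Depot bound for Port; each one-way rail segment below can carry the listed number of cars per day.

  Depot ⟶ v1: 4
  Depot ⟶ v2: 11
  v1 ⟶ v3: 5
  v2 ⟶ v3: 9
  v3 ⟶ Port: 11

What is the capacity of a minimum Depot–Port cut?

11

Augment Depot→v1→v3→Port: bottleneck 4, flow now 4.
Augment Depot→v2→v3→Port: bottleneck 7, flow now 11.
No augmenting path remains; maximum flow = 11.
By max-flow min-cut, the minimum cut capacity equals the max flow.
In the residual graph, reachable from Depot: {Depot, v1, v2, v3}.
Min-cut edges: v3→Port (11); capacity 11 = 11.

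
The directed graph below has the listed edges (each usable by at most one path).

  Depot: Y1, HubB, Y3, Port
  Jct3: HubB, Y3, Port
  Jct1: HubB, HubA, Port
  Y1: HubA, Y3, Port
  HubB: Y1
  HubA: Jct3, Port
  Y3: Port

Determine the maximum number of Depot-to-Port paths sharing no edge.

Assign every edge capacity 1; by Menger, the answer equals the max flow.
Path Depot→Port (+1); total 1.
Path Depot→Y1→Port (+1); total 2.
Path Depot→Y3→Port (+1); total 3.
Path Depot→HubB→Y1→HubA→Port (+1); total 4.
No residual Depot→Port path; max flow = 4.
Certifying cut of size 4: {Depot→HubB, Depot→Port, Depot→Y1, Depot→Y3}.

4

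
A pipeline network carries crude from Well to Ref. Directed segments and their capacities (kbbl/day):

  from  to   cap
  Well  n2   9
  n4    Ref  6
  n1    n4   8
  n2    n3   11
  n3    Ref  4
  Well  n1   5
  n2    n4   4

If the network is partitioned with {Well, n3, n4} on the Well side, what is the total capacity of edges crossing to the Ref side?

Edges leaving {Well, n3, n4}: Well→n1 (5), Well→n2 (9), n3→Ref (4), n4→Ref (6).
Cut capacity = 5 + 9 + 4 + 6 = 24.

24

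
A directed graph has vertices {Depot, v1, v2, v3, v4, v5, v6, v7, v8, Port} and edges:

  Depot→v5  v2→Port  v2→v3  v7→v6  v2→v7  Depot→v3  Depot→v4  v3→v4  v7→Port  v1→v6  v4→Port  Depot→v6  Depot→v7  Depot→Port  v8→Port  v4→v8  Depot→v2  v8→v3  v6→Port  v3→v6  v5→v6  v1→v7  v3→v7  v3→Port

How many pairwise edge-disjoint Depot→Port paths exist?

6

Assign every edge capacity 1; by Menger, the answer equals the max flow.
Path Depot→Port (+1); total 1.
Path Depot→v2→Port (+1); total 2.
Path Depot→v3→Port (+1); total 3.
Path Depot→v4→Port (+1); total 4.
Path Depot→v6→Port (+1); total 5.
Path Depot→v7→Port (+1); total 6.
No residual Depot→Port path; max flow = 6.
Certifying cut of size 6: {Depot→Port, Depot→v2, Depot→v3, Depot→v4, Depot→v7, v6→Port}.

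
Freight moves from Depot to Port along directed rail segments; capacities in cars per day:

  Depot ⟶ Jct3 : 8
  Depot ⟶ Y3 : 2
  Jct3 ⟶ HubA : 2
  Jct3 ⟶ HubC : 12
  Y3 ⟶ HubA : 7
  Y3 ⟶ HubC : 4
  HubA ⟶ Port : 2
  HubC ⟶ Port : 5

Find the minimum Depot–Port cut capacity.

7

Augment Depot→Jct3→HubA→Port: bottleneck 2, flow now 2.
Augment Depot→Jct3→HubC→Port: bottleneck 5, flow now 7.
No augmenting path remains; maximum flow = 7.
By max-flow min-cut, the minimum cut capacity equals the max flow.
In the residual graph, reachable from Depot: {Depot, Jct3, Y3, HubA, HubC}.
Min-cut edges: HubA→Port (2), HubC→Port (5); capacity 2 + 5 = 7.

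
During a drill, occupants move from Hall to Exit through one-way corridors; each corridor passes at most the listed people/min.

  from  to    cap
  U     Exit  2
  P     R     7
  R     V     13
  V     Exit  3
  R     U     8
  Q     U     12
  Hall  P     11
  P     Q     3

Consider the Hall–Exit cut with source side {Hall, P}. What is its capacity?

10

Edges leaving {Hall, P}: P→Q (3), P→R (7).
Cut capacity = 3 + 7 = 10.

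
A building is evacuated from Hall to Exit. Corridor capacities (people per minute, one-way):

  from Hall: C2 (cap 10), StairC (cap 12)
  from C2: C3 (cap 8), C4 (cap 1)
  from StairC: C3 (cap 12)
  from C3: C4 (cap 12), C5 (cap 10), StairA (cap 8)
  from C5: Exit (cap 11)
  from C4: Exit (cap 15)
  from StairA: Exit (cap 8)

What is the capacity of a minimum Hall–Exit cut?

21

Augment Hall→C2→C4→Exit: bottleneck 1, flow now 1.
Augment Hall→C2→C3→C5→Exit: bottleneck 8, flow now 9.
Augment Hall→StairC→C3→C5→Exit: bottleneck 2, flow now 11.
Augment Hall→StairC→C3→C4→Exit: bottleneck 10, flow now 21.
No augmenting path remains; maximum flow = 21.
By max-flow min-cut, the minimum cut capacity equals the max flow.
In the residual graph, reachable from Hall: {Hall, C2}.
Min-cut edges: Hall→StairC (12), C2→C3 (8), C2→C4 (1); capacity 12 + 8 + 1 = 21.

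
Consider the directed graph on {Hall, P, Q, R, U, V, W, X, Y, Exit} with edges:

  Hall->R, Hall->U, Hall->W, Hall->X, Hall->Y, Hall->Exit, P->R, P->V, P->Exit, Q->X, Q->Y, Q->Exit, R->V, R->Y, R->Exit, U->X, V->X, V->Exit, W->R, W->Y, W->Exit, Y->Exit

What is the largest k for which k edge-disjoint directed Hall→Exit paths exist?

Assign every edge capacity 1; by Menger, the answer equals the max flow.
Path Hall→Exit (+1); total 1.
Path Hall→R→Exit (+1); total 2.
Path Hall→W→Exit (+1); total 3.
Path Hall→Y→Exit (+1); total 4.
No residual Hall→Exit path; max flow = 4.
Certifying cut of size 4: {Hall→Exit, Hall→R, Hall→W, Hall→Y}.

4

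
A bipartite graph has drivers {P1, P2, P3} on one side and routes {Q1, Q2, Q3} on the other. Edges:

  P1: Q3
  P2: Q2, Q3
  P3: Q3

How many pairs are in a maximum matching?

Unit-capacity flow: source→left, listed edges, right→sink; max matching = max flow.
Augmenting path P1→Q3 (+1); matched 1.
Augmenting path P2→Q2 (+1); matched 2.
No augmenting path remains; maximum matching = 2.
König certificate: {P2, Q3} is a vertex cover of size 2 (every listed pair touches it), so no matching can be larger.

2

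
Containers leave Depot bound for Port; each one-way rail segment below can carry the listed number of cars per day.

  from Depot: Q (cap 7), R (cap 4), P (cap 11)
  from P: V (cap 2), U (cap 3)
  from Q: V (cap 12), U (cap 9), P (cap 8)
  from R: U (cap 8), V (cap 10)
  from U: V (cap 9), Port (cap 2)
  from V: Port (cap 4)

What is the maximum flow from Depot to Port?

Augment Depot→P→U→Port: bottleneck 2, flow now 2.
Augment Depot→P→V→Port: bottleneck 2, flow now 4.
Augment Depot→Q→V→Port: bottleneck 2, flow now 6.
No augmenting path remains; maximum flow = 6.
In the residual graph, reachable from Depot: {Depot, P, Q, R, U, V}.
Min-cut edges: U→Port (2), V→Port (4); capacity 2 + 4 = 6.
This cut is saturated, so no flow can exceed 6.

6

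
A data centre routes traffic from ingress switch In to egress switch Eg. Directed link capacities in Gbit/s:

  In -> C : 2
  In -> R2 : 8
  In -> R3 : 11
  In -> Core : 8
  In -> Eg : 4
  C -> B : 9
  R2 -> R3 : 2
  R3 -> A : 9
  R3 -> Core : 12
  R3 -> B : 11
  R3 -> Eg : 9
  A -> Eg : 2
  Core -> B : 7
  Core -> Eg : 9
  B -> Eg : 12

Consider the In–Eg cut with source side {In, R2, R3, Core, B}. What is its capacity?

45

Edges leaving {In, R2, R3, Core, B}: In→C (2), In→Eg (4), R3→A (9), R3→Eg (9), Core→Eg (9), B→Eg (12).
Cut capacity = 2 + 4 + 9 + 9 + 9 + 12 = 45.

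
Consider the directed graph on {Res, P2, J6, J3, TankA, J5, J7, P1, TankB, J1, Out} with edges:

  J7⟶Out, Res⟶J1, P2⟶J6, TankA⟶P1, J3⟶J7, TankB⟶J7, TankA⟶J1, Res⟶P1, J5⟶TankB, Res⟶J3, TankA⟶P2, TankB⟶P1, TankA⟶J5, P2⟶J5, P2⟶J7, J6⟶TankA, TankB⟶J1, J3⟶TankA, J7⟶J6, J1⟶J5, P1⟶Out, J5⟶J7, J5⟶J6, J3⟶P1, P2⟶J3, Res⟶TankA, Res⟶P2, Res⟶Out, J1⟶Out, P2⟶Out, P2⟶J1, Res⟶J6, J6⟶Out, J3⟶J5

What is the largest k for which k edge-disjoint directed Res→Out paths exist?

6

Assign every edge capacity 1; by Menger, the answer equals the max flow.
Path Res→Out (+1); total 1.
Path Res→P2→Out (+1); total 2.
Path Res→J6→Out (+1); total 3.
Path Res→P1→Out (+1); total 4.
Path Res→J1→Out (+1); total 5.
Path Res→J3→J7→Out (+1); total 6.
No residual Res→Out path; max flow = 6.
Certifying cut of size 6: {J1→Out, J6→Out, J7→Out, P1→Out, P2→Out, Res→Out}.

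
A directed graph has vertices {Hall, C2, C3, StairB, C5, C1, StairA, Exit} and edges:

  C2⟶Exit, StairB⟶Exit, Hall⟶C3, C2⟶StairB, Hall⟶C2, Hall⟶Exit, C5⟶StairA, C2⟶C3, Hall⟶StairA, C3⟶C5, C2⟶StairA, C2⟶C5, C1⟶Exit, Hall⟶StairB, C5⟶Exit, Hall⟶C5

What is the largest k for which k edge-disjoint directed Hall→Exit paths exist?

Assign every edge capacity 1; by Menger, the answer equals the max flow.
Path Hall→Exit (+1); total 1.
Path Hall→C2→Exit (+1); total 2.
Path Hall→StairB→Exit (+1); total 3.
Path Hall→C5→Exit (+1); total 4.
No residual Hall→Exit path; max flow = 4.
Certifying cut of size 4: {C5→Exit, Hall→C2, Hall→Exit, Hall→StairB}.

4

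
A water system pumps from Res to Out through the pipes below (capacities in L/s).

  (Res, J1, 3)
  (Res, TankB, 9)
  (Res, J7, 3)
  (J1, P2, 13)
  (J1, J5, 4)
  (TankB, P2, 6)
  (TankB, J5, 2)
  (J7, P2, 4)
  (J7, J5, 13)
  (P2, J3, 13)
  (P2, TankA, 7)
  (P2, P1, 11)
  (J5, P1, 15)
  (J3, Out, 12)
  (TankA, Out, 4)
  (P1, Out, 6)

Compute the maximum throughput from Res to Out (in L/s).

Augment Res→J1→P2→J3→Out: bottleneck 3, flow now 3.
Augment Res→TankB→P2→J3→Out: bottleneck 6, flow now 9.
Augment Res→TankB→J5→P1→Out: bottleneck 2, flow now 11.
Augment Res→J7→P2→J3→Out: bottleneck 3, flow now 14.
No augmenting path remains; maximum flow = 14.
In the residual graph, reachable from Res: {Res, TankB}.
Min-cut edges: Res→J1 (3), Res→J7 (3), TankB→P2 (6), TankB→J5 (2); capacity 3 + 3 + 6 + 2 = 14.
This cut is saturated, so no flow can exceed 14.

14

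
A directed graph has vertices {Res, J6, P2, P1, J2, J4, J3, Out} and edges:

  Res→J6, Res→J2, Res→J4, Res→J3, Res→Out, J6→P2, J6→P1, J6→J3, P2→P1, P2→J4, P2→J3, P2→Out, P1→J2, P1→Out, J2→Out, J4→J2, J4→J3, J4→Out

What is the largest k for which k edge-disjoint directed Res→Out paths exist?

Assign every edge capacity 1; by Menger, the answer equals the max flow.
Path Res→Out (+1); total 1.
Path Res→J2→Out (+1); total 2.
Path Res→J4→Out (+1); total 3.
Path Res→J6→P2→Out (+1); total 4.
No residual Res→Out path; max flow = 4.
Certifying cut of size 4: {Res→J2, Res→J4, Res→J6, Res→Out}.

4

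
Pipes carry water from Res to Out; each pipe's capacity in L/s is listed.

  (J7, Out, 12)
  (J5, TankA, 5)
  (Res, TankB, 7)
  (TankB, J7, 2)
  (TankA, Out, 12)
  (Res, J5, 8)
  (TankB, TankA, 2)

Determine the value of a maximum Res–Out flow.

9

Augment Res→TankB→TankA→Out: bottleneck 2, flow now 2.
Augment Res→TankB→J7→Out: bottleneck 2, flow now 4.
Augment Res→J5→TankA→Out: bottleneck 5, flow now 9.
No augmenting path remains; maximum flow = 9.
In the residual graph, reachable from Res: {Res, TankB, J5}.
Min-cut edges: TankB→TankA (2), TankB→J7 (2), J5→TankA (5); capacity 2 + 2 + 5 = 9.
This cut is saturated, so no flow can exceed 9.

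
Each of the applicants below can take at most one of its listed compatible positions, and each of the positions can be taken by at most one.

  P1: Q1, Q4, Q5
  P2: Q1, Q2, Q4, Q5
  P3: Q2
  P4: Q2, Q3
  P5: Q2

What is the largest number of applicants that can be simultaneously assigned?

Unit-capacity flow: source→left, listed edges, right→sink; max matching = max flow.
Augmenting path P1→Q1 (+1); matched 1.
Augmenting path P2→Q2 (+1); matched 2.
Augmenting path P4→Q3 (+1); matched 3.
Augmenting path P3→Q2→P2→Q4 (+1); matched 4.
No augmenting path remains; maximum matching = 4.
König certificate: {P1, P2, P4, Q2} is a vertex cover of size 4 (every listed pair touches it), so no matching can be larger.

4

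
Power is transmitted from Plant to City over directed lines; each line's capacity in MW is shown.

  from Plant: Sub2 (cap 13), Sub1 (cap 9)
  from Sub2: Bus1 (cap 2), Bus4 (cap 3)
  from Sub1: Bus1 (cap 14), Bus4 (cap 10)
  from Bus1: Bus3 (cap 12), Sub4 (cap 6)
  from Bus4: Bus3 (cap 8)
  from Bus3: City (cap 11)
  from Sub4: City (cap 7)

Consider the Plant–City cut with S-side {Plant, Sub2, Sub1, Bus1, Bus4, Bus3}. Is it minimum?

Given cut capacity: 6 + 11 = 17.
Augment Plant→Sub2→Bus1→Bus3→City: bottleneck 2, flow now 2.
Augment Plant→Sub2→Bus4→Bus3→City: bottleneck 3, flow now 5.
Augment Plant→Sub1→Bus1→Bus3→City: bottleneck 6, flow now 11.
Augment Plant→Sub1→Bus1→Sub4→City: bottleneck 3, flow now 14.
No augmenting path remains; maximum flow = 14.
In the residual graph, reachable from Plant: {Plant, Sub2}.
Min-cut edges: Plant→Sub1 (9), Sub2→Bus1 (2), Sub2→Bus4 (3); capacity 9 + 2 + 3 = 14.
Cut capacity 17 exceeds the max flow 14, so it is not minimum.

No — its capacity is 17, but the minimum cut has capacity 14.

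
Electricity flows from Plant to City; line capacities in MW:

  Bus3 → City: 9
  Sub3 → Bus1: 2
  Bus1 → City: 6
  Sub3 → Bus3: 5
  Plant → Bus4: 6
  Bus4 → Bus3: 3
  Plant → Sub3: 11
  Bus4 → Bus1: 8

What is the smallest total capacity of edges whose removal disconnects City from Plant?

13

Augment Plant→Bus4→Bus1→City: bottleneck 6, flow now 6.
Augment Plant→Sub3→Bus3→City: bottleneck 5, flow now 11.
Augment Plant→Sub3→Bus1→Bus4→Bus3→City: bottleneck 2, flow now 13. (uses reverse residual edge)
No augmenting path remains; maximum flow = 13.
By max-flow min-cut, the minimum cut capacity equals the max flow.
In the residual graph, reachable from Plant: {Plant, Sub3}.
Min-cut edges: Plant→Bus4 (6), Sub3→Bus1 (2), Sub3→Bus3 (5); capacity 6 + 2 + 5 = 13.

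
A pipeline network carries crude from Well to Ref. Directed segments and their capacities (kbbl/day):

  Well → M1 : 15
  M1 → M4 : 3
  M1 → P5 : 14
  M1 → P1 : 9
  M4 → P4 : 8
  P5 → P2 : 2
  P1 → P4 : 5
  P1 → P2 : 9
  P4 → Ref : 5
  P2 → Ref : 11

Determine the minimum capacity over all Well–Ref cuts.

14

Augment Well→M1→M4→P4→Ref: bottleneck 3, flow now 3.
Augment Well→M1→P5→P2→Ref: bottleneck 2, flow now 5.
Augment Well→M1→P1→P4→Ref: bottleneck 2, flow now 7.
Augment Well→M1→P1→P2→Ref: bottleneck 7, flow now 14.
No augmenting path remains; maximum flow = 14.
By max-flow min-cut, the minimum cut capacity equals the max flow.
In the residual graph, reachable from Well: {Well, M1, P5}.
Min-cut edges: M1→M4 (3), M1→P1 (9), P5→P2 (2); capacity 3 + 9 + 2 = 14.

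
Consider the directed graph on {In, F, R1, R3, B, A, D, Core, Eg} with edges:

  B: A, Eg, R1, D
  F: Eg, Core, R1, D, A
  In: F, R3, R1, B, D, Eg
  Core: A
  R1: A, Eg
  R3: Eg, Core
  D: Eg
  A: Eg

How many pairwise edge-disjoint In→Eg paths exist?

6

Assign every edge capacity 1; by Menger, the answer equals the max flow.
Path In→Eg (+1); total 1.
Path In→F→Eg (+1); total 2.
Path In→R1→Eg (+1); total 3.
Path In→R3→Eg (+1); total 4.
Path In→B→Eg (+1); total 5.
Path In→D→Eg (+1); total 6.
No residual In→Eg path; max flow = 6.
Certifying cut of size 6: {In→B, In→D, In→Eg, In→F, In→R1, In→R3}.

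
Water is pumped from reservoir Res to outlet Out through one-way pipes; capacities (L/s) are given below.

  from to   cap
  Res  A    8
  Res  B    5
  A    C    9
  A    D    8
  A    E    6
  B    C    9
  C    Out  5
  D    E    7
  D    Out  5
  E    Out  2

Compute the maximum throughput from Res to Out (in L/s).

Augment Res→A→C→Out: bottleneck 5, flow now 5.
Augment Res→A→D→Out: bottleneck 3, flow now 8.
Augment Res→B→C→A→D→Out: bottleneck 2, flow now 10. (uses reverse residual edge)
Augment Res→B→C→A→E→Out: bottleneck 2, flow now 12. (uses reverse residual edge)
No augmenting path remains; maximum flow = 12.
In the residual graph, reachable from Res: {Res, A, B, C, D, E}.
Min-cut edges: C→Out (5), D→Out (5), E→Out (2); capacity 5 + 5 + 2 = 12.
This cut is saturated, so no flow can exceed 12.

12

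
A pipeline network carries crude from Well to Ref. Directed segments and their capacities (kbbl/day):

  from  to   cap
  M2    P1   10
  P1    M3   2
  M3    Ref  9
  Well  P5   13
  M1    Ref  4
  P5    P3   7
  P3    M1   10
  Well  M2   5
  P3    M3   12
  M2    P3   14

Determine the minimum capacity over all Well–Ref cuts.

12

Augment Well→P5→P3→M1→Ref: bottleneck 4, flow now 4.
Augment Well→P5→P3→M3→Ref: bottleneck 3, flow now 7.
Augment Well→M2→P1→M3→Ref: bottleneck 2, flow now 9.
Augment Well→M2→P3→M3→Ref: bottleneck 3, flow now 12.
No augmenting path remains; maximum flow = 12.
By max-flow min-cut, the minimum cut capacity equals the max flow.
In the residual graph, reachable from Well: {Well, P5}.
Min-cut edges: Well→M2 (5), P5→P3 (7); capacity 5 + 7 = 12.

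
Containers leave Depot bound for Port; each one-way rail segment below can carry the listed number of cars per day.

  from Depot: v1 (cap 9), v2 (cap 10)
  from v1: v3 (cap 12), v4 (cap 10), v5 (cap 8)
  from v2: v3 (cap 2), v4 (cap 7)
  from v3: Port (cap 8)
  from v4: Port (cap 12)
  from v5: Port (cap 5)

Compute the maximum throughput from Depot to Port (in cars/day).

18

Augment Depot→v1→v3→Port: bottleneck 8, flow now 8.
Augment Depot→v1→v4→Port: bottleneck 1, flow now 9.
Augment Depot→v2→v4→Port: bottleneck 7, flow now 16.
Augment Depot→v2→v3→v1→v4→Port: bottleneck 2, flow now 18. (uses reverse residual edge)
No augmenting path remains; maximum flow = 18.
In the residual graph, reachable from Depot: {Depot, v2}.
Min-cut edges: Depot→v1 (9), v2→v3 (2), v2→v4 (7); capacity 9 + 2 + 7 = 18.
This cut is saturated, so no flow can exceed 18.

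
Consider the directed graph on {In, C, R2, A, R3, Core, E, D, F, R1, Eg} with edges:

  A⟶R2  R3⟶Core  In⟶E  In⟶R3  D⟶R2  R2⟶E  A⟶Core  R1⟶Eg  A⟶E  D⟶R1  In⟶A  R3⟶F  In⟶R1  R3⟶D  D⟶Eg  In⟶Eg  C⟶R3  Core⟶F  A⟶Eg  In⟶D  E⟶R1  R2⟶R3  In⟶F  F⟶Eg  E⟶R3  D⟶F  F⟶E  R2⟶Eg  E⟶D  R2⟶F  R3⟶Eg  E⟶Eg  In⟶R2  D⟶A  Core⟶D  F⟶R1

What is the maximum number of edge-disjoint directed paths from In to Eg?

8

Assign every edge capacity 1; by Menger, the answer equals the max flow.
Path In→Eg (+1); total 1.
Path In→R2→Eg (+1); total 2.
Path In→A→Eg (+1); total 3.
Path In→R3→Eg (+1); total 4.
Path In→E→Eg (+1); total 5.
Path In→D→Eg (+1); total 6.
Path In→F→Eg (+1); total 7.
Path In→R1→Eg (+1); total 8.
No residual In→Eg path; max flow = 8.
Certifying cut of size 8: {In→A, In→D, In→E, In→Eg, In→F, In→R1, In→R2, In→R3}.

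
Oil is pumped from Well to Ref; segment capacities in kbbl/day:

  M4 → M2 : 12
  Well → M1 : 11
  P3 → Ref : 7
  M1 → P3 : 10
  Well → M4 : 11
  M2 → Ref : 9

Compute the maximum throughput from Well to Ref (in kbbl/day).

16

Augment Well→M1→P3→Ref: bottleneck 7, flow now 7.
Augment Well→M4→M2→Ref: bottleneck 9, flow now 16.
No augmenting path remains; maximum flow = 16.
In the residual graph, reachable from Well: {Well, M1, M4, P3, M2}.
Min-cut edges: P3→Ref (7), M2→Ref (9); capacity 7 + 9 = 16.
This cut is saturated, so no flow can exceed 16.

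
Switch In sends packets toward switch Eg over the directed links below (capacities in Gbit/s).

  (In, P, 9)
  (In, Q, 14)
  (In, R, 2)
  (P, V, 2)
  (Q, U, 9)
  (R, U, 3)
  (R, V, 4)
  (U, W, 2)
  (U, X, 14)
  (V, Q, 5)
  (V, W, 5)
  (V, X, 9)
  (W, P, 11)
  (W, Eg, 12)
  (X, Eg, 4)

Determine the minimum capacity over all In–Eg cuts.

10

Augment In→P→V→W→Eg: bottleneck 2, flow now 2.
Augment In→Q→U→W→Eg: bottleneck 2, flow now 4.
Augment In→Q→U→X→Eg: bottleneck 4, flow now 8.
Augment In→R→V→W→Eg: bottleneck 2, flow now 10.
No augmenting path remains; maximum flow = 10.
By max-flow min-cut, the minimum cut capacity equals the max flow.
In the residual graph, reachable from In: {In, P, Q, U, X}.
Min-cut edges: In→R (2), P→V (2), U→W (2), X→Eg (4); capacity 2 + 2 + 2 + 4 = 10.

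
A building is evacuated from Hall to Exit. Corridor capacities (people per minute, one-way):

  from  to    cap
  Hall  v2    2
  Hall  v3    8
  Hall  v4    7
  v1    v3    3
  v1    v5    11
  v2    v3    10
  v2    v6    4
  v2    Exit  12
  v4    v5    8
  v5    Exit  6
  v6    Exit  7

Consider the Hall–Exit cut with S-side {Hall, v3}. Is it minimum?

Given cut capacity: 2 + 7 = 9.
Augment Hall→v2→Exit: bottleneck 2, flow now 2.
Augment Hall→v4→v5→Exit: bottleneck 6, flow now 8.
No augmenting path remains; maximum flow = 8.
In the residual graph, reachable from Hall: {Hall, v3, v4, v5}.
Min-cut edges: Hall→v2 (2), v5→Exit (6); capacity 2 + 6 = 8.
Cut capacity 9 exceeds the max flow 8, so it is not minimum.

No — its capacity is 9, but the minimum cut has capacity 8.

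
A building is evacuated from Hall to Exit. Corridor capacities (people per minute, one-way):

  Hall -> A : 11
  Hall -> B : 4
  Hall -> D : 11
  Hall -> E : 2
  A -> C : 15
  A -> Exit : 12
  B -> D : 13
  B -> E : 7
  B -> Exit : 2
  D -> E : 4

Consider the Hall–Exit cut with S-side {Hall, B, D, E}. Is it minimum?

Yes — it is a minimum cut (capacity 13).

Given cut capacity: 11 + 2 = 13.
Augment Hall→A→Exit: bottleneck 11, flow now 11.
Augment Hall→B→Exit: bottleneck 2, flow now 13.
No augmenting path remains; maximum flow = 13.
Cut capacity 13 equals the max flow, so it is a minimum cut.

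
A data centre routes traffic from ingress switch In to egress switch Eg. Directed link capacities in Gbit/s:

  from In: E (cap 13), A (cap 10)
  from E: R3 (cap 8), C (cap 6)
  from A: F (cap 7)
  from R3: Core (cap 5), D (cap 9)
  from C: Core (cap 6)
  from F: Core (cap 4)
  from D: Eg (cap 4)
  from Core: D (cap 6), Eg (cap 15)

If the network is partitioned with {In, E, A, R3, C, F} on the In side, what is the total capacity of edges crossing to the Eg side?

24

Edges leaving {In, E, A, R3, C, F}: R3→D (9), R3→Core (5), C→Core (6), F→Core (4).
Cut capacity = 9 + 5 + 6 + 4 = 24.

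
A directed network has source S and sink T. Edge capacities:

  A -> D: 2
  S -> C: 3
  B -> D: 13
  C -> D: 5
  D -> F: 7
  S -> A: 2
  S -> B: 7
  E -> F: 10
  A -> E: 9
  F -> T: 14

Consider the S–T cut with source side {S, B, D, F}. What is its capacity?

19

Edges leaving {S, B, D, F}: S→A (2), S→C (3), F→T (14).
Cut capacity = 2 + 3 + 14 = 19.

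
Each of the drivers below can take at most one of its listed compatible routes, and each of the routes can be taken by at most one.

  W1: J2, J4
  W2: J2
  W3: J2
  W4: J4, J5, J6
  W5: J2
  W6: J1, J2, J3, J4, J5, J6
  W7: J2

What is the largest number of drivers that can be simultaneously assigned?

4

Unit-capacity flow: source→left, listed edges, right→sink; max matching = max flow.
Augmenting path W1→J2 (+1); matched 1.
Augmenting path W4→J4 (+1); matched 2.
Augmenting path W6→J1 (+1); matched 3.
Augmenting path W2→J2→W1→J4→W4→J5 (+1); matched 4.
No augmenting path remains; maximum matching = 4.
König certificate: {W1, W4, W6, J2} is a vertex cover of size 4 (every listed pair touches it), so no matching can be larger.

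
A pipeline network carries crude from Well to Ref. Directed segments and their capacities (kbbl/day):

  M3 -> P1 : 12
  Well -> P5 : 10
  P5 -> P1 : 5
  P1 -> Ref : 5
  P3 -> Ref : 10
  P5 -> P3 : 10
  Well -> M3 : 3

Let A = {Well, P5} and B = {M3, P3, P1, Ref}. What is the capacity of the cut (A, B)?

Edges leaving {Well, P5}: Well→M3 (3), P5→P3 (10), P5→P1 (5).
Cut capacity = 3 + 10 + 5 = 18.

18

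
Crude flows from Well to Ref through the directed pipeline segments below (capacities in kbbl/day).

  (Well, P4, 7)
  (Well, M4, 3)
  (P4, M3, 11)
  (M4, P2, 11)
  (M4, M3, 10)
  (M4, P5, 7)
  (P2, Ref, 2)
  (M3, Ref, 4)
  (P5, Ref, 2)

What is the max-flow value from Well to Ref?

7

Augment Well→P4→M3→Ref: bottleneck 4, flow now 4.
Augment Well→M4→P2→Ref: bottleneck 2, flow now 6.
Augment Well→M4→P5→Ref: bottleneck 1, flow now 7.
No augmenting path remains; maximum flow = 7.
In the residual graph, reachable from Well: {Well, P4, M3}.
Min-cut edges: Well→M4 (3), M3→Ref (4); capacity 3 + 4 = 7.
This cut is saturated, so no flow can exceed 7.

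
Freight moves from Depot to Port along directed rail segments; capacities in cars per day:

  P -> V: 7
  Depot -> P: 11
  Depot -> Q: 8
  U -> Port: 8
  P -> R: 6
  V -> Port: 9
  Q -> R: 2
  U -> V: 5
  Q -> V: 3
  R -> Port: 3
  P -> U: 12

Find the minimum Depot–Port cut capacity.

16

Augment Depot→P→R→Port: bottleneck 3, flow now 3.
Augment Depot→P→U→Port: bottleneck 8, flow now 11.
Augment Depot→Q→V→Port: bottleneck 3, flow now 14.
Augment Depot→Q→R→P→V→Port: bottleneck 2, flow now 16. (uses reverse residual edge)
No augmenting path remains; maximum flow = 16.
By max-flow min-cut, the minimum cut capacity equals the max flow.
In the residual graph, reachable from Depot: {Depot, Q}.
Min-cut edges: Depot→P (11), Q→R (2), Q→V (3); capacity 11 + 2 + 3 = 16.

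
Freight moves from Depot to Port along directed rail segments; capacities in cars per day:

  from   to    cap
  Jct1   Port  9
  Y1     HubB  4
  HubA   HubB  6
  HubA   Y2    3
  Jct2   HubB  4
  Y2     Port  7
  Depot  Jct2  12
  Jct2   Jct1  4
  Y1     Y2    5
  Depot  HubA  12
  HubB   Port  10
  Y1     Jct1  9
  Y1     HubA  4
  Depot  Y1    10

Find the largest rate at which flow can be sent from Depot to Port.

26

Augment Depot→Jct2→Jct1→Port: bottleneck 4, flow now 4.
Augment Depot→Jct2→HubB→Port: bottleneck 4, flow now 8.
Augment Depot→Y1→Jct1→Port: bottleneck 5, flow now 13.
Augment Depot→Y1→HubB→Port: bottleneck 4, flow now 17.
Augment Depot→Y1→Y2→Port: bottleneck 1, flow now 18.
Augment Depot→HubA→HubB→Port: bottleneck 2, flow now 20.
Augment Depot→HubA→Y2→Port: bottleneck 3, flow now 23.
Augment Depot→HubA→HubB→Y1→Y2→Port: bottleneck 3, flow now 26. (uses reverse residual edge)
No augmenting path remains; maximum flow = 26.
In the residual graph, reachable from Depot: {Depot, Jct2, Y1, HubA, Jct1, HubB, Y2}.
Min-cut edges: Jct1→Port (9), HubB→Port (10), Y2→Port (7); capacity 9 + 10 + 7 = 26.
This cut is saturated, so no flow can exceed 26.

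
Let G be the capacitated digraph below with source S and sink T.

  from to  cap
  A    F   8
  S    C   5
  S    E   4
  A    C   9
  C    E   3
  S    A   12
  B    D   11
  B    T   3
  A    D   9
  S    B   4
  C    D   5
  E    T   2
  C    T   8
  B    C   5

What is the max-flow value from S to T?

Augment S→B→T: bottleneck 3, flow now 3.
Augment S→C→T: bottleneck 5, flow now 8.
Augment S→E→T: bottleneck 2, flow now 10.
Augment S→A→C→T: bottleneck 3, flow now 13.
No augmenting path remains; maximum flow = 13.
In the residual graph, reachable from S: {S, A, B, C, D, E, F}.
Min-cut edges: B→T (3), C→T (8), E→T (2); capacity 3 + 8 + 2 = 13.
This cut is saturated, so no flow can exceed 13.

13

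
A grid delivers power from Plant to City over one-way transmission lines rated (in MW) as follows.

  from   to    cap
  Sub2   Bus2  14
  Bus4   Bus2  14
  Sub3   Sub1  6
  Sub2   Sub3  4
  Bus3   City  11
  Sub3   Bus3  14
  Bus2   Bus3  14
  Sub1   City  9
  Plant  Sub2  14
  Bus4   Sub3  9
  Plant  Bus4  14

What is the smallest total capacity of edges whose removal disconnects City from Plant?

Augment Plant→Bus4→Sub3→Sub1→City: bottleneck 6, flow now 6.
Augment Plant→Bus4→Sub3→Bus3→City: bottleneck 3, flow now 9.
Augment Plant→Bus4→Bus2→Bus3→City: bottleneck 5, flow now 14.
Augment Plant→Sub2→Sub3→Bus3→City: bottleneck 3, flow now 17.
No augmenting path remains; maximum flow = 17.
By max-flow min-cut, the minimum cut capacity equals the max flow.
In the residual graph, reachable from Plant: {Plant, Bus4, Sub2, Sub3, Bus2, Bus3}.
Min-cut edges: Sub3→Sub1 (6), Bus3→City (11); capacity 6 + 11 = 17.

17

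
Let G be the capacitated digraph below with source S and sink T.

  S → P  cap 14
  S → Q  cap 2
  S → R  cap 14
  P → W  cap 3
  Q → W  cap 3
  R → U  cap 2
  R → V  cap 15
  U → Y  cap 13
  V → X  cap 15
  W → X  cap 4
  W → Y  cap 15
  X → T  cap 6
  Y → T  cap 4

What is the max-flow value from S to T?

Augment S→P→W→X→T: bottleneck 3, flow now 3.
Augment S→Q→W→X→T: bottleneck 1, flow now 4.
Augment S→Q→W→Y→T: bottleneck 1, flow now 5.
Augment S→R→U→Y→T: bottleneck 2, flow now 7.
Augment S→R→V→X→T: bottleneck 2, flow now 9.
Augment S→R→V→X→W→Y→T: bottleneck 1, flow now 10. (uses reverse residual edge)
No augmenting path remains; maximum flow = 10.
In the residual graph, reachable from S: {S, P, Q, R, U, V, W, X, Y}.
Min-cut edges: X→T (6), Y→T (4); capacity 6 + 4 = 10.
This cut is saturated, so no flow can exceed 10.

10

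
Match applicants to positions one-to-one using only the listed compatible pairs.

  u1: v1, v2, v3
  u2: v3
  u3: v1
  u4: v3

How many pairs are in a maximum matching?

Unit-capacity flow: source→left, listed edges, right→sink; max matching = max flow.
Augmenting path u1→v1 (+1); matched 1.
Augmenting path u2→v3 (+1); matched 2.
Augmenting path u3→v1→u1→v2 (+1); matched 3.
No augmenting path remains; maximum matching = 3.
König certificate: {u1, u3, v3} is a vertex cover of size 3 (every listed pair touches it), so no matching can be larger.

3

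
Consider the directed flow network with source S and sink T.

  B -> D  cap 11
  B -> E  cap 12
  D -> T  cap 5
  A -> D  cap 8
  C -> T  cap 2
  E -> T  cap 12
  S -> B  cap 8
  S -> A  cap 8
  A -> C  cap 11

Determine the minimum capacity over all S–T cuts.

15

Augment S→A→C→T: bottleneck 2, flow now 2.
Augment S→A→D→T: bottleneck 5, flow now 7.
Augment S→B→E→T: bottleneck 8, flow now 15.
No augmenting path remains; maximum flow = 15.
By max-flow min-cut, the minimum cut capacity equals the max flow.
In the residual graph, reachable from S: {S, A, C, D}.
Min-cut edges: S→B (8), C→T (2), D→T (5); capacity 8 + 2 + 5 = 15.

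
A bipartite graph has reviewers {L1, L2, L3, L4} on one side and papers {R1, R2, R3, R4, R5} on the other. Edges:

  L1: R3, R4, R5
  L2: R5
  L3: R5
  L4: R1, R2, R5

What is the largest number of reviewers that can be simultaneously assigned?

Unit-capacity flow: source→left, listed edges, right→sink; max matching = max flow.
Augmenting path L1→R3 (+1); matched 1.
Augmenting path L2→R5 (+1); matched 2.
Augmenting path L4→R1 (+1); matched 3.
No augmenting path remains; maximum matching = 3.
König certificate: {L1, L4, R5} is a vertex cover of size 3 (every listed pair touches it), so no matching can be larger.

3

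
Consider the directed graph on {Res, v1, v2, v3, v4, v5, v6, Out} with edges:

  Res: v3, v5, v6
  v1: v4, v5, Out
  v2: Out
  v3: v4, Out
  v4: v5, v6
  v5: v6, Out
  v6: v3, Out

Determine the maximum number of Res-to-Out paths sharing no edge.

3

Assign every edge capacity 1; by Menger, the answer equals the max flow.
Path Res→v3→Out (+1); total 1.
Path Res→v5→Out (+1); total 2.
Path Res→v6→Out (+1); total 3.
No residual Res→Out path; max flow = 3.
Certifying cut of size 3: {Res→v3, Res→v5, Res→v6}.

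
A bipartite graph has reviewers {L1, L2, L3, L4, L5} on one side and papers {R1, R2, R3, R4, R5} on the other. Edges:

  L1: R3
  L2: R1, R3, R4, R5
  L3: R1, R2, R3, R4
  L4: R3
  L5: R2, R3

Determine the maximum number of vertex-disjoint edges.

4

Unit-capacity flow: source→left, listed edges, right→sink; max matching = max flow.
Augmenting path L1→R3 (+1); matched 1.
Augmenting path L2→R1 (+1); matched 2.
Augmenting path L3→R2 (+1); matched 3.
Augmenting path L5→R2→L3→R4 (+1); matched 4.
No augmenting path remains; maximum matching = 4.
König certificate: {L2, L3, L5, R3} is a vertex cover of size 4 (every listed pair touches it), so no matching can be larger.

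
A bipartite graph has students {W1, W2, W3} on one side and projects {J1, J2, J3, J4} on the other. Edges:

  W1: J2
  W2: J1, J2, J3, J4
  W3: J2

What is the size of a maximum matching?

Unit-capacity flow: source→left, listed edges, right→sink; max matching = max flow.
Augmenting path W1→J2 (+1); matched 1.
Augmenting path W2→J1 (+1); matched 2.
No augmenting path remains; maximum matching = 2.
König certificate: {W2, J2} is a vertex cover of size 2 (every listed pair touches it), so no matching can be larger.

2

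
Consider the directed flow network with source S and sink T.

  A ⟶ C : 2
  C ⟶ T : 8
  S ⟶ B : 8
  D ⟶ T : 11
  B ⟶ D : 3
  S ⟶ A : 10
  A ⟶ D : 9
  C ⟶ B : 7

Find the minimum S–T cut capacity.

13

Augment S→A→C→T: bottleneck 2, flow now 2.
Augment S→A→D→T: bottleneck 8, flow now 10.
Augment S→B→D→T: bottleneck 3, flow now 13.
No augmenting path remains; maximum flow = 13.
By max-flow min-cut, the minimum cut capacity equals the max flow.
In the residual graph, reachable from S: {S, B}.
Min-cut edges: S→A (10), B→D (3); capacity 10 + 3 = 13.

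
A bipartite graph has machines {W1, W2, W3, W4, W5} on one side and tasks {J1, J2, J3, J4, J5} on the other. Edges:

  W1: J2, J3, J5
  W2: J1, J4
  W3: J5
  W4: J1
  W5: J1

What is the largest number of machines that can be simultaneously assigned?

4

Unit-capacity flow: source→left, listed edges, right→sink; max matching = max flow.
Augmenting path W1→J2 (+1); matched 1.
Augmenting path W2→J1 (+1); matched 2.
Augmenting path W3→J5 (+1); matched 3.
Augmenting path W4→J1→W2→J4 (+1); matched 4.
No augmenting path remains; maximum matching = 4.
König certificate: {W1, W2, W3, J1} is a vertex cover of size 4 (every listed pair touches it), so no matching can be larger.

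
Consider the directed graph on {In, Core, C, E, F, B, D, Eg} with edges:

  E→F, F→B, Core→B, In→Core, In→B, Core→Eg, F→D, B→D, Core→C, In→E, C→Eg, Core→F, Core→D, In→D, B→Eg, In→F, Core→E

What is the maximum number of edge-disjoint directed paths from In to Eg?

2

Assign every edge capacity 1; by Menger, the answer equals the max flow.
Path In→Core→Eg (+1); total 1.
Path In→B→Eg (+1); total 2.
No residual In→Eg path; max flow = 2.
Certifying cut of size 2: {B→Eg, In→Core}.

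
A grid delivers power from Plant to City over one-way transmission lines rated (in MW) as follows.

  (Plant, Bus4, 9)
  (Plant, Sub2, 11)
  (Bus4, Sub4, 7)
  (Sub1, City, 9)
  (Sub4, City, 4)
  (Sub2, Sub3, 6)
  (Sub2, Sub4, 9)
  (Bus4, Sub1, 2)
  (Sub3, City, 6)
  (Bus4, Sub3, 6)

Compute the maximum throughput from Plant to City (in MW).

12

Augment Plant→Bus4→Sub4→City: bottleneck 4, flow now 4.
Augment Plant→Bus4→Sub1→City: bottleneck 2, flow now 6.
Augment Plant→Bus4→Sub3→City: bottleneck 3, flow now 9.
Augment Plant→Sub2→Sub3→City: bottleneck 3, flow now 12.
No augmenting path remains; maximum flow = 12.
In the residual graph, reachable from Plant: {Plant, Bus4, Sub2, Sub4, Sub3}.
Min-cut edges: Bus4→Sub1 (2), Sub4→City (4), Sub3→City (6); capacity 2 + 4 + 6 = 12.
This cut is saturated, so no flow can exceed 12.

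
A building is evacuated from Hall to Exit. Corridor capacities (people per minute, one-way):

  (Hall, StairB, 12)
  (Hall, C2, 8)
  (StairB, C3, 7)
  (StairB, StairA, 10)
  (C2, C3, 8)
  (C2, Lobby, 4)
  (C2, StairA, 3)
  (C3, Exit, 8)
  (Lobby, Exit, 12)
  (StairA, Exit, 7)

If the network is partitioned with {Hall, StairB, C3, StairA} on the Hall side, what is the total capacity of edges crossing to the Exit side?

Edges leaving {Hall, StairB, C3, StairA}: Hall→C2 (8), C3→Exit (8), StairA→Exit (7).
Cut capacity = 8 + 8 + 7 = 23.

23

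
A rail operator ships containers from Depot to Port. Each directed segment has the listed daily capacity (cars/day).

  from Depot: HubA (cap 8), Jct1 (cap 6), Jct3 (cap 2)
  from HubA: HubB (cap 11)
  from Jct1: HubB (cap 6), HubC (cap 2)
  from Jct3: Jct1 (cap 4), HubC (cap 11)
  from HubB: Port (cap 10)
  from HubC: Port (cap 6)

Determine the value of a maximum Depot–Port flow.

Augment Depot→HubA→HubB→Port: bottleneck 8, flow now 8.
Augment Depot→Jct1→HubB→Port: bottleneck 2, flow now 10.
Augment Depot→Jct1→HubC→Port: bottleneck 2, flow now 12.
Augment Depot→Jct3→HubC→Port: bottleneck 2, flow now 14.
No augmenting path remains; maximum flow = 14.
In the residual graph, reachable from Depot: {Depot, HubA, Jct1, HubB}.
Min-cut edges: Depot→Jct3 (2), Jct1→HubC (2), HubB→Port (10); capacity 2 + 2 + 10 = 14.
This cut is saturated, so no flow can exceed 14.

14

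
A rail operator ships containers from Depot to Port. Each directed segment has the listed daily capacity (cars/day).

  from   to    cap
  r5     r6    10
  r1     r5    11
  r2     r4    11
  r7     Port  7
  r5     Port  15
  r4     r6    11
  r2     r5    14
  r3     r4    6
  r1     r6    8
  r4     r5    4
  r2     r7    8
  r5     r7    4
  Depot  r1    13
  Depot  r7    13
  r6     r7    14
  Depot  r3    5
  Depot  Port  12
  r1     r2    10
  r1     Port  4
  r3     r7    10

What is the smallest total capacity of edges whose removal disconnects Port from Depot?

36

Augment Depot→Port: bottleneck 12, flow now 12.
Augment Depot→r1→Port: bottleneck 4, flow now 16.
Augment Depot→r7→Port: bottleneck 7, flow now 23.
Augment Depot→r1→r5→Port: bottleneck 9, flow now 32.
Augment Depot→r3→r4→r5→Port: bottleneck 4, flow now 36.
No augmenting path remains; maximum flow = 36.
By max-flow min-cut, the minimum cut capacity equals the max flow.
In the residual graph, reachable from Depot: {Depot, r3, r4, r6, r7}.
Min-cut edges: Depot→r1 (13), Depot→Port (12), r4→r5 (4), r7→Port (7); capacity 13 + 12 + 4 + 7 = 36.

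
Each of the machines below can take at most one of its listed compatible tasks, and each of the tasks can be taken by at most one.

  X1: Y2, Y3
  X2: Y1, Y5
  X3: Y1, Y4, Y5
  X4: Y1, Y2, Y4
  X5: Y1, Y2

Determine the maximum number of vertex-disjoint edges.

Unit-capacity flow: source→left, listed edges, right→sink; max matching = max flow.
Augmenting path X1→Y2 (+1); matched 1.
Augmenting path X2→Y1 (+1); matched 2.
Augmenting path X3→Y4 (+1); matched 3.
Augmenting path X4→Y1→X2→Y5 (+1); matched 4.
Augmenting path X5→Y2→X1→Y3 (+1); matched 5.
No augmenting path remains; maximum matching = 5.
König certificate: {X1, X2, X3, X4, X5} is a vertex cover of size 5 (every listed pair touches it), so no matching can be larger.

5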